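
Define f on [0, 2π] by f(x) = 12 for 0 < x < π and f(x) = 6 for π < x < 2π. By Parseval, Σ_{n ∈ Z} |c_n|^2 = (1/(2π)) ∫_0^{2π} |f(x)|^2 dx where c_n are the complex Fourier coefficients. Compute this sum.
Σ |c_n|^2 = 90

Parseval equates the L^2 energy of f (normalised by 1/(2π)) with the ℓ^2 sum of its Fourier coefficients: (1/(2π)) ∫_0^{2π} |f|^2 = Σ |c_n|^2.
Compute the left side: (1/(2π)) [∫_0^π 12^2 dx + ∫_π^{2π} 6^2 dx] = (1/(2π)) · (144π + 36π) = (144 + 36)/2 = 90.
So Σ_{n ∈ Z} |c_n|^2 = 90.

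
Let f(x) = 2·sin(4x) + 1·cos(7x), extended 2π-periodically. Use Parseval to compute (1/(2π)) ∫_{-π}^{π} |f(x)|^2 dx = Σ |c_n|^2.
Σ |c_n|^2 = 5/2

Expand |f|^2 and use orthogonality of {sin(nx), cos(mx)} on [-π, π]:
  ∫_{-π}^{π} sin(nx)^2 dx = π, ∫ cos(mx)^2 dx = π, and cross terms integrate to 0.
So ∫_{-π}^{π} f(x)^2 dx = 2^2 · π + 1^2 · π = (4 + 1)π.
Divide by 2π: (4 + 1)/2 = 5/2.
By Parseval, this equals Σ |c_n|^2.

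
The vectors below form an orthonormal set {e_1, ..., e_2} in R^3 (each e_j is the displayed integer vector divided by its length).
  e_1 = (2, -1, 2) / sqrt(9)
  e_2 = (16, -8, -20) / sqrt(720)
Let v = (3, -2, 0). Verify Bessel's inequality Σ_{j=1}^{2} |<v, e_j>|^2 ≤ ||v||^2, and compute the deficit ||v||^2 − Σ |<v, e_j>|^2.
Σ |<v, e_j>|^2 = 64/5; ||v||^2 = 13; deficit = 1/5

Write each e_j = u_j / sqrt(<u_j, u_j>) where u_j is the displayed integer vector. Then <v, e_j> = <v, u_j> / sqrt(<u_j, u_j>), so |<v, e_j>|^2 = <v, u_j>^2 / <u_j, u_j>.
Coefficients: <v, e_1> = 8/sqrt(9), <v, e_2> = 64/sqrt(720).
Square and sum: Σ |<v, e_j>|^2 = 64/5.
Compute ||v||^2 = v·v = 13.
Deficit = 13 − 64/5 = 1/5 ≥ 0, confirming Bessel's inequality. (The deficit equals ||v − Σ <v,e_j> e_j||^2, the squared distance from v to span{e_j}.)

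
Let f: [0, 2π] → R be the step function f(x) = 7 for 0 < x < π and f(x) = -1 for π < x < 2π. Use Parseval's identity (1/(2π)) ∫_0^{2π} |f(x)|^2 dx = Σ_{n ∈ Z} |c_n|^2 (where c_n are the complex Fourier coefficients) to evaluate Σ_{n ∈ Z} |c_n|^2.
Σ |c_n|^2 = 25

Parseval equates the L^2 energy of f (normalised by 1/(2π)) with the ℓ^2 sum of its Fourier coefficients: (1/(2π)) ∫_0^{2π} |f|^2 = Σ |c_n|^2.
Compute the left side: (1/(2π)) [∫_0^π 7^2 dx + ∫_π^{2π} (-1)^2 dx] = (1/(2π)) · (49π + 1π) = (49 + 1)/2 = 25.
So Σ_{n ∈ Z} |c_n|^2 = 25.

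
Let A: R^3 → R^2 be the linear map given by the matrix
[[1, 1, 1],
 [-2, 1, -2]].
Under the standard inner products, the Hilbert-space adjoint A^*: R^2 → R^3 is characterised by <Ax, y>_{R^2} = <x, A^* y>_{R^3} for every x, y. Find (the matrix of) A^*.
A^* = A^T =
[[1, -2],
 [1, 1],
 [1, -2]]

For real matrices with standard dot products, the defining identity <Ax, y> = <x, A^* y> gives (Ax)^T y = x^T (A^*) y, i.e. x^T A^T y = x^T (A^*) y. Since this holds for all x, y, we must have A^* = A^T. Therefore
A^* =
[[1, -2],
 [1, 1],
 [1, -2]].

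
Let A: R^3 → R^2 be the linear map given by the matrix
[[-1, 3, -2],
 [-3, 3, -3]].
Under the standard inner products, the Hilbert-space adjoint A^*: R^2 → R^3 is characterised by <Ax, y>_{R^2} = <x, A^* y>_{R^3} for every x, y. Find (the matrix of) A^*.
A^* = A^T =
[[-1, -3],
 [3, 3],
 [-2, -3]]

For real matrices with standard dot products, the defining identity <Ax, y> = <x, A^* y> gives (Ax)^T y = x^T (A^*) y, i.e. x^T A^T y = x^T (A^*) y. Since this holds for all x, y, we must have A^* = A^T. Therefore
A^* =
[[-1, -3],
 [3, 3],
 [-2, -3]].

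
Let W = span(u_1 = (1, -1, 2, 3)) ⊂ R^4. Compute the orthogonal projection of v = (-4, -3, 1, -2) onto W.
proj_W(v) = (-1/3, 1/3, -2/3, -1)

Set up U = [u_1 | ... | u_1] ∈ R^(4×1). The projector onto W = col(U) is P = U (U^T U)^(-1) U^T.
Compute U^T U =
  [15],
and U^T v = (-5).
Solve U^T U · c = U^T v for the coefficients: c = (-1/3). The projection is proj_W(v) = U c.
Check: (v - proj_W(v)) · u_1 = 0  (should be 0).
Result: proj_W(v) = (-1/3, 1/3, -2/3, -1).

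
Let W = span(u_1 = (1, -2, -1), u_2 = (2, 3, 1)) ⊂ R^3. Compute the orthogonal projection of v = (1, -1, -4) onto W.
proj_W(v) = (83/59, -131/59, -68/59)

Set up U = [u_1 | ... | u_2] ∈ R^(3×2). The projector onto W = col(U) is P = U (U^T U)^(-1) U^T.
Compute U^T U =
  [6, -5]
  [-5, 14],
and U^T v = (7, -5).
Solve U^T U · c = U^T v for the coefficients: c = (73/59, 5/59). The projection is proj_W(v) = U c.
Check: (v - proj_W(v)) · u_1 = 0  (should be 0).
Check: (v - proj_W(v)) · u_2 = 0  (should be 0).
Result: proj_W(v) = (83/59, -131/59, -68/59).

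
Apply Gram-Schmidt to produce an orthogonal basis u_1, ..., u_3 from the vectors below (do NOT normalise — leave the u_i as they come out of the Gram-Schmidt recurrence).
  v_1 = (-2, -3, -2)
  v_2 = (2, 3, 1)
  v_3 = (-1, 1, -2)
Orthogonal basis:
  u_1 = (-2, -3, -2)
  u_2 = (4/17, 6/17, -13/17)
  u_3 = (-15/13, 10/13, 0)

Apply the Gram-Schmidt recurrence
  u_1 = v_1
  u_i = v_i − Σ_{j<i} ((v_i · u_j) / (u_j · u_j)) · u_j.

Step by step this gives:
  u_1 = (-2, -3, -2)
  u_2 = (4/17, 6/17, -13/17)
  u_3 = (-15/13, 10/13, 0)

Orthogonality check:
  u_2 · u_1 = 0 (should be 0)
  u_3 · u_1 = 0 (should be 0)
  u_3 · u_2 = 0 (should be 0)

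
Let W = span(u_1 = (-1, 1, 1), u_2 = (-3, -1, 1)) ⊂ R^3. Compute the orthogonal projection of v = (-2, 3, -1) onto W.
proj_W(v) = (-5/6, 11/6, 4/3)

Set up U = [u_1 | ... | u_2] ∈ R^(3×2). The projector onto W = col(U) is P = U (U^T U)^(-1) U^T.
Compute U^T U =
  [3, 3]
  [3, 11],
and U^T v = (4, 2).
Solve U^T U · c = U^T v for the coefficients: c = (19/12, -1/4). The projection is proj_W(v) = U c.
Check: (v - proj_W(v)) · u_1 = 0  (should be 0).
Check: (v - proj_W(v)) · u_2 = 0  (should be 0).
Result: proj_W(v) = (-5/6, 11/6, 4/3).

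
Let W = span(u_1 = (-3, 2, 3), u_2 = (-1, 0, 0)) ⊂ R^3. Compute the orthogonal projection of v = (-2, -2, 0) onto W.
proj_W(v) = (-2, -8/13, -12/13)

Set up U = [u_1 | ... | u_2] ∈ R^(3×2). The projector onto W = col(U) is P = U (U^T U)^(-1) U^T.
Compute U^T U =
  [22, 3]
  [3, 1],
and U^T v = (2, 2).
Solve U^T U · c = U^T v for the coefficients: c = (-4/13, 38/13). The projection is proj_W(v) = U c.
Check: (v - proj_W(v)) · u_1 = 0  (should be 0).
Check: (v - proj_W(v)) · u_2 = 0  (should be 0).
Result: proj_W(v) = (-2, -8/13, -12/13).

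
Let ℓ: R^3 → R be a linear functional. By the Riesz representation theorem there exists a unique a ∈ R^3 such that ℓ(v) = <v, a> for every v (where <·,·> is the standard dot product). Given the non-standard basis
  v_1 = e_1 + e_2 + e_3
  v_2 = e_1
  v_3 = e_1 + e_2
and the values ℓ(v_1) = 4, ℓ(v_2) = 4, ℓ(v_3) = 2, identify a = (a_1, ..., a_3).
a = (4, -2, 2)

Write a = (a_1, ..., a_3) in the standard basis. For each basis vector v_i, ℓ(v_i) = <v_i, a> is a linear equation in the a_j's. Collect the n equations into a matrix system V a = ℓ, where row i of V is v_i (expressed in the standard basis). Since V is invertible (lower-triangular with 1s on the diagonal, up to permutation), solve by back-substitution:
  V =
[[1, 1, 1],
 [1, 0, 0],
 [1, 1, 0]]
  V a = (4, 4, 2)
Solving gives a = (4, -2, 2).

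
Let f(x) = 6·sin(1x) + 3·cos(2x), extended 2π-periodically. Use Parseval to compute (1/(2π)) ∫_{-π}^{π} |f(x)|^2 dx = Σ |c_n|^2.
Σ |c_n|^2 = 45/2

Expand |f|^2 and use orthogonality of {sin(nx), cos(mx)} on [-π, π]:
  ∫_{-π}^{π} sin(nx)^2 dx = π, ∫ cos(mx)^2 dx = π, and cross terms integrate to 0.
So ∫_{-π}^{π} f(x)^2 dx = 6^2 · π + 3^2 · π = (36 + 9)π.
Divide by 2π: (36 + 9)/2 = 45/2.
By Parseval, this equals Σ |c_n|^2.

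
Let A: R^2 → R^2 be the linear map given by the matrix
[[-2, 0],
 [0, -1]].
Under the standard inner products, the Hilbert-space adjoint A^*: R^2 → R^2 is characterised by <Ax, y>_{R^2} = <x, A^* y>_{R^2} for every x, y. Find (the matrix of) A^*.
A^* = A^T =
[[-2, 0],
 [0, -1]]

For real matrices with standard dot products, the defining identity <Ax, y> = <x, A^* y> gives (Ax)^T y = x^T (A^*) y, i.e. x^T A^T y = x^T (A^*) y. Since this holds for all x, y, we must have A^* = A^T. Therefore
A^* =
[[-2, 0],
 [0, -1]].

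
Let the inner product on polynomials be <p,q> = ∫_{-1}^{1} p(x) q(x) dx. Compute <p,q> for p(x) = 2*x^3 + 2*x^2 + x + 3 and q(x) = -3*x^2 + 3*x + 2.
<p,q> = 32/3

Expand the product: p(x)·q(x) = -6*x^5 + 7*x^3 - 2*x^2 + 11*x + 6.
∫_{-1}^{1} of each monomial x^k gives [2/(k+1) if k even, 0 if k odd]. Integrating term-by-term (or equivalently evaluating the antiderivative F(x) = -x^6 + 7*x^4/4 - 2*x^3/3 + 11*x^2/2 + 6*x at the endpoints):
  F(1) − F(−1) = 139/12 − (11/12) = 32/3.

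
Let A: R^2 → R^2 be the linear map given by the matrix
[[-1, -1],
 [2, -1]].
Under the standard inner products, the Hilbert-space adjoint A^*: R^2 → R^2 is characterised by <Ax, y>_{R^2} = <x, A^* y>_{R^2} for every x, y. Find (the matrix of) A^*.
A^* = A^T =
[[-1, 2],
 [-1, -1]]

For real matrices with standard dot products, the defining identity <Ax, y> = <x, A^* y> gives (Ax)^T y = x^T (A^*) y, i.e. x^T A^T y = x^T (A^*) y. Since this holds for all x, y, we must have A^* = A^T. Therefore
A^* =
[[-1, 2],
 [-1, -1]].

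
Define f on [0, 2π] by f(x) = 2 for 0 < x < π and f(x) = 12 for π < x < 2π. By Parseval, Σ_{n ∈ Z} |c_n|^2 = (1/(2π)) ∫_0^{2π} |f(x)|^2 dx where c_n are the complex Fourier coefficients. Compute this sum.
Σ |c_n|^2 = 74

Parseval equates the L^2 energy of f (normalised by 1/(2π)) with the ℓ^2 sum of its Fourier coefficients: (1/(2π)) ∫_0^{2π} |f|^2 = Σ |c_n|^2.
Compute the left side: (1/(2π)) [∫_0^π 2^2 dx + ∫_π^{2π} 12^2 dx] = (1/(2π)) · (4π + 144π) = (4 + 144)/2 = 74.
So Σ_{n ∈ Z} |c_n|^2 = 74.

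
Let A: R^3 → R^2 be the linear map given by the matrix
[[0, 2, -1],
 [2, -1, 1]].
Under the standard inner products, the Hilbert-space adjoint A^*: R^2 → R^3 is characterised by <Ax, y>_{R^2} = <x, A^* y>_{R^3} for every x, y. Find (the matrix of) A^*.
A^* = A^T =
[[0, 2],
 [2, -1],
 [-1, 1]]

For real matrices with standard dot products, the defining identity <Ax, y> = <x, A^* y> gives (Ax)^T y = x^T (A^*) y, i.e. x^T A^T y = x^T (A^*) y. Since this holds for all x, y, we must have A^* = A^T. Therefore
A^* =
[[0, 2],
 [2, -1],
 [-1, 1]].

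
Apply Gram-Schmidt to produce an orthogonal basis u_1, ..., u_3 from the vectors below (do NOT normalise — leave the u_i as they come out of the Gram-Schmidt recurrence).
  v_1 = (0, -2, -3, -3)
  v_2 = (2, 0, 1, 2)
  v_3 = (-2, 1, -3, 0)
Orthogonal basis:
  u_1 = (0, -2, -3, -3)
  u_2 = (2, -9/11, -5/22, 17/22)
  u_3 = (-4/9, 1, -20/9, 14/9)

Apply the Gram-Schmidt recurrence
  u_1 = v_1
  u_i = v_i − Σ_{j<i} ((v_i · u_j) / (u_j · u_j)) · u_j.

Step by step this gives:
  u_1 = (0, -2, -3, -3)
  u_2 = (2, -9/11, -5/22, 17/22)
  u_3 = (-4/9, 1, -20/9, 14/9)

Orthogonality check:
  u_2 · u_1 = 0 (should be 0)
  u_3 · u_1 = 0 (should be 0)
  u_3 · u_2 = 0 (should be 0)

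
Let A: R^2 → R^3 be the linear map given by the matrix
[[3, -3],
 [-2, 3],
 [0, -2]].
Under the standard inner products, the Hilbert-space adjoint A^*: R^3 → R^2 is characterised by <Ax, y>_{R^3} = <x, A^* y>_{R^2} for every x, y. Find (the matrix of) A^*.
A^* = A^T =
[[3, -2, 0],
 [-3, 3, -2]]

For real matrices with standard dot products, the defining identity <Ax, y> = <x, A^* y> gives (Ax)^T y = x^T (A^*) y, i.e. x^T A^T y = x^T (A^*) y. Since this holds for all x, y, we must have A^* = A^T. Therefore
A^* =
[[3, -2, 0],
 [-3, 3, -2]].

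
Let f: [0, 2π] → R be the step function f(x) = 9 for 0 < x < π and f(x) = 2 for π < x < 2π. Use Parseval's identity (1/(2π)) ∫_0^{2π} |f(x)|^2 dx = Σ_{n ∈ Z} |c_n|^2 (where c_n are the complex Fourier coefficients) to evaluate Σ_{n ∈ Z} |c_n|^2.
Σ |c_n|^2 = 85/2

Parseval equates the L^2 energy of f (normalised by 1/(2π)) with the ℓ^2 sum of its Fourier coefficients: (1/(2π)) ∫_0^{2π} |f|^2 = Σ |c_n|^2.
Compute the left side: (1/(2π)) [∫_0^π 9^2 dx + ∫_π^{2π} 2^2 dx] = (1/(2π)) · (81π + 4π) = (81 + 4)/2 = 85/2.
So Σ_{n ∈ Z} |c_n|^2 = 85/2.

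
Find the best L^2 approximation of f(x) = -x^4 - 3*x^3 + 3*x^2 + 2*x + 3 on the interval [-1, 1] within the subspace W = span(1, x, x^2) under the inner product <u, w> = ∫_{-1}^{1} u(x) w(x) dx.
g(x) = 15*x^2/7 + x/5 + 108/35

The best approximation g ∈ W is the orthogonal projection of f onto W. Writing g = a_0 + a_1 x + a_2 x^2, the coefficients solve the normal equations G · a = b where
  G_{ij} = <φ_i, φ_j> and b_i = <f, φ_i>, with φ_0 = 1, φ_1 = x, φ_2 = x^2.
G =
  [2, 0, 2/3]
  [0, 2/3, 0]
  [2/3, 0, 2/5],
b = (38/5, 2/15, 102/35).
Solving gives a_0 = 108/35, a_1 = 1/5, a_2 = 15/7, so
  g(x) = 15*x^2/7 + x/5 + 108/35.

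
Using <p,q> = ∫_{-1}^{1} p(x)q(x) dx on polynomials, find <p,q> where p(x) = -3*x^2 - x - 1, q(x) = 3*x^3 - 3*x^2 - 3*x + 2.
<p,q> = -8/5

Expand the product: p(x)·q(x) = -9*x^5 + 6*x^4 + 9*x^3 + x - 2.
∫_{-1}^{1} of each monomial x^k gives [2/(k+1) if k even, 0 if k odd]. Integrating term-by-term (or equivalently evaluating the antiderivative F(x) = -3*x^6/2 + 6*x^5/5 + 9*x^4/4 + x^2/2 - 2*x at the endpoints):
  F(1) − F(−1) = 9/20 − (41/20) = -8/5.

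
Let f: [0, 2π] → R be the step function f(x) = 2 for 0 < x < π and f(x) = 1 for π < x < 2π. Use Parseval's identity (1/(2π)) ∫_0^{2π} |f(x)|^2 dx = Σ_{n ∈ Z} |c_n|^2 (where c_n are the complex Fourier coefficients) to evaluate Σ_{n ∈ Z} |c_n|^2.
Σ |c_n|^2 = 5/2

Parseval equates the L^2 energy of f (normalised by 1/(2π)) with the ℓ^2 sum of its Fourier coefficients: (1/(2π)) ∫_0^{2π} |f|^2 = Σ |c_n|^2.
Compute the left side: (1/(2π)) [∫_0^π 2^2 dx + ∫_π^{2π} 1^2 dx] = (1/(2π)) · (4π + 1π) = (4 + 1)/2 = 5/2.
So Σ_{n ∈ Z} |c_n|^2 = 5/2.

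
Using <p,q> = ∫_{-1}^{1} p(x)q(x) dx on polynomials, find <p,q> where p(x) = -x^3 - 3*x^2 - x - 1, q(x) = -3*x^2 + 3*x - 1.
<p,q> = 32/5

Expand the product: p(x)·q(x) = 3*x^5 + 6*x^4 - 5*x^3 + 3*x^2 - 2*x + 1.
∫_{-1}^{1} of each monomial x^k gives [2/(k+1) if k even, 0 if k odd]. Integrating term-by-term (or equivalently evaluating the antiderivative F(x) = x^6/2 + 6*x^5/5 - 5*x^4/4 + x^3 - x^2 + x at the endpoints):
  F(1) − F(−1) = 29/20 − (-99/20) = 32/5.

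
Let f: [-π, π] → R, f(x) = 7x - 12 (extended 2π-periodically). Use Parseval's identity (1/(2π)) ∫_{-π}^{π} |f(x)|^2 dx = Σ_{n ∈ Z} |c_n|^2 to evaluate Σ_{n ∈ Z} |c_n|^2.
Σ |c_n|^2 = 49π^2/3 + 144

Expand and integrate term by term over [-π, π]:
  ∫ (7x)^2 dx = 49·(2π^3/3); ∫ 2·7·(-12)·x dx = 0 (odd integrand); ∫ (-12)^2 dx = 144·2π.
So (1/(2π)) ∫_{-π}^{π} (7x - 12)^2 dx = 49π^2/3 + 144 = 49π^2/3 + 144.
Parseval ⇒ Σ |c_n|^2 = 49π^2/3 + 144.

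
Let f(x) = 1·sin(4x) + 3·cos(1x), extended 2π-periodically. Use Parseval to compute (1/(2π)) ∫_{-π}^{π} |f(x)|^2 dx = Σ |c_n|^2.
Σ |c_n|^2 = 5

Expand |f|^2 and use orthogonality of {sin(nx), cos(mx)} on [-π, π]:
  ∫_{-π}^{π} sin(nx)^2 dx = π, ∫ cos(mx)^2 dx = π, and cross terms integrate to 0.
So ∫_{-π}^{π} f(x)^2 dx = 1^2 · π + 3^2 · π = (1 + 9)π.
Divide by 2π: (1 + 9)/2 = 5.
By Parseval, this equals Σ |c_n|^2.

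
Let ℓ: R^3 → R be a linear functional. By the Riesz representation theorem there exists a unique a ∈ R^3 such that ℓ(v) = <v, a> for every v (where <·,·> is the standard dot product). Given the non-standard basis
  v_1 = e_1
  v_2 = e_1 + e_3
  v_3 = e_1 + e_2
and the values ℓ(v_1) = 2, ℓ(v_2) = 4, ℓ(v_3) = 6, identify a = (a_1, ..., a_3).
a = (2, 4, 2)

Write a = (a_1, ..., a_3) in the standard basis. For each basis vector v_i, ℓ(v_i) = <v_i, a> is a linear equation in the a_j's. Collect the n equations into a matrix system V a = ℓ, where row i of V is v_i (expressed in the standard basis). Since V is invertible (lower-triangular with 1s on the diagonal, up to permutation), solve by back-substitution:
  V =
[[1, 0, 0],
 [1, 0, 1],
 [1, 1, 0]]
  V a = (2, 4, 6)
Solving gives a = (2, 4, 2).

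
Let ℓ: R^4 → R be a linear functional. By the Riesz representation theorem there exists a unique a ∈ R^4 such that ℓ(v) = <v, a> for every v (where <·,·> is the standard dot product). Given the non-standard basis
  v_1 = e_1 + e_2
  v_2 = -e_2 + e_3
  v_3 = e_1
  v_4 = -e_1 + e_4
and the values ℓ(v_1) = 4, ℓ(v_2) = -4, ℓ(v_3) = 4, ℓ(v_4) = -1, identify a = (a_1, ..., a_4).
a = (4, 0, -4, 3)

Write a = (a_1, ..., a_4) in the standard basis. For each basis vector v_i, ℓ(v_i) = <v_i, a> is a linear equation in the a_j's. Collect the n equations into a matrix system V a = ℓ, where row i of V is v_i (expressed in the standard basis). Since V is invertible (lower-triangular with 1s on the diagonal, up to permutation), solve by back-substitution:
  V =
[[1, 1, 0, 0],
 [0, -1, 1, 0],
 [1, 0, 0, 0],
 [-1, 0, 0, 1]]
  V a = (4, -4, 4, -1)
Solving gives a = (4, 0, -4, 3).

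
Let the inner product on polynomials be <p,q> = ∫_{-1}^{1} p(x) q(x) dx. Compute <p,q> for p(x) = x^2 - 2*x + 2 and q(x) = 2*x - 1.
<p,q> = -22/3

Expand the product: p(x)·q(x) = 2*x^3 - 5*x^2 + 6*x - 2.
∫_{-1}^{1} of each monomial x^k gives [2/(k+1) if k even, 0 if k odd]. Integrating term-by-term (or equivalently evaluating the antiderivative F(x) = x^4/2 - 5*x^3/3 + 3*x^2 - 2*x at the endpoints):
  F(1) − F(−1) = -1/6 − (43/6) = -22/3.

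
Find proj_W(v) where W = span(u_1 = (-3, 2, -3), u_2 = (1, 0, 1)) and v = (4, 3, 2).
proj_W(v) = (3, 3, 3)

Set up U = [u_1 | ... | u_2] ∈ R^(3×2). The projector onto W = col(U) is P = U (U^T U)^(-1) U^T.
Compute U^T U =
  [22, -6]
  [-6, 2],
and U^T v = (-12, 6).
Solve U^T U · c = U^T v for the coefficients: c = (3/2, 15/2). The projection is proj_W(v) = U c.
Check: (v - proj_W(v)) · u_1 = 0  (should be 0).
Check: (v - proj_W(v)) · u_2 = 0  (should be 0).
Result: proj_W(v) = (3, 3, 3).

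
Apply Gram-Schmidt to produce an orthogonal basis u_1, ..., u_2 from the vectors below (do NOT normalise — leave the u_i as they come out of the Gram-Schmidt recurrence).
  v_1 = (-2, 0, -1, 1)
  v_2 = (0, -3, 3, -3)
Orthogonal basis:
  u_1 = (-2, 0, -1, 1)
  u_2 = (-2, -3, 2, -2)

Apply the Gram-Schmidt recurrence
  u_1 = v_1
  u_i = v_i − Σ_{j<i} ((v_i · u_j) / (u_j · u_j)) · u_j.

Step by step this gives:
  u_1 = (-2, 0, -1, 1)
  u_2 = (-2, -3, 2, -2)

Orthogonality check:
  u_2 · u_1 = 0 (should be 0)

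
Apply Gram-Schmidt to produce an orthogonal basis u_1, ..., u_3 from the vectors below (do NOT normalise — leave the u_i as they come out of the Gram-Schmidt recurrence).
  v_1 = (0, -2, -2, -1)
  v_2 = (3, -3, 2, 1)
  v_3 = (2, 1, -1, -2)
Orthogonal basis:
  u_1 = (0, -2, -2, -1)
  u_2 = (3, -25/9, 20/9, 10/9)
  u_3 = (445/206, 267/206, -45/103, -177/103)

Apply the Gram-Schmidt recurrence
  u_1 = v_1
  u_i = v_i − Σ_{j<i} ((v_i · u_j) / (u_j · u_j)) · u_j.

Step by step this gives:
  u_1 = (0, -2, -2, -1)
  u_2 = (3, -25/9, 20/9, 10/9)
  u_3 = (445/206, 267/206, -45/103, -177/103)

Orthogonality check:
  u_2 · u_1 = 0 (should be 0)
  u_3 · u_1 = 0 (should be 0)
  u_3 · u_2 = 0 (should be 0)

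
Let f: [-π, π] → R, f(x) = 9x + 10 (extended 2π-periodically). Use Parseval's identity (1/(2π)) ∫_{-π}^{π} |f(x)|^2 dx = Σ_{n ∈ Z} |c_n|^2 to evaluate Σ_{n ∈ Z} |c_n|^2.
Σ |c_n|^2 = 27π^2 + 100

Expand and integrate term by term over [-π, π]:
  ∫ (9x)^2 dx = 81·(2π^3/3); ∫ 2·9·(10)·x dx = 0 (odd integrand); ∫ 10^2 dx = 100·2π.
So (1/(2π)) ∫_{-π}^{π} (9x + 10)^2 dx = 81π^2/3 + 100 = 27π^2 + 100.
Parseval ⇒ Σ |c_n|^2 = 27π^2 + 100.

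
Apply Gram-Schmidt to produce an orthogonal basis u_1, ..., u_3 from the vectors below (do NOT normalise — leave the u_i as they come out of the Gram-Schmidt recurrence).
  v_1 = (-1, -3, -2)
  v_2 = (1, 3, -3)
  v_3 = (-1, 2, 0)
Orthogonal basis:
  u_1 = (-1, -3, -2)
  u_2 = (5/7, 15/7, -25/7)
  u_3 = (-3/2, 1/2, 0)

Apply the Gram-Schmidt recurrence
  u_1 = v_1
  u_i = v_i − Σ_{j<i} ((v_i · u_j) / (u_j · u_j)) · u_j.

Step by step this gives:
  u_1 = (-1, -3, -2)
  u_2 = (5/7, 15/7, -25/7)
  u_3 = (-3/2, 1/2, 0)

Orthogonality check:
  u_2 · u_1 = 0 (should be 0)
  u_3 · u_1 = 0 (should be 0)
  u_3 · u_2 = 0 (should be 0)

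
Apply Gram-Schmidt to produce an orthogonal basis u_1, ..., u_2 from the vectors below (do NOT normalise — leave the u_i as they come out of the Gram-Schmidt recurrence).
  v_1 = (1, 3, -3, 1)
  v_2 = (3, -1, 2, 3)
Orthogonal basis:
  u_1 = (1, 3, -3, 1)
  u_2 = (63/20, -11/20, 31/20, 63/20)

Apply the Gram-Schmidt recurrence
  u_1 = v_1
  u_i = v_i − Σ_{j<i} ((v_i · u_j) / (u_j · u_j)) · u_j.

Step by step this gives:
  u_1 = (1, 3, -3, 1)
  u_2 = (63/20, -11/20, 31/20, 63/20)

Orthogonality check:
  u_2 · u_1 = 0 (should be 0)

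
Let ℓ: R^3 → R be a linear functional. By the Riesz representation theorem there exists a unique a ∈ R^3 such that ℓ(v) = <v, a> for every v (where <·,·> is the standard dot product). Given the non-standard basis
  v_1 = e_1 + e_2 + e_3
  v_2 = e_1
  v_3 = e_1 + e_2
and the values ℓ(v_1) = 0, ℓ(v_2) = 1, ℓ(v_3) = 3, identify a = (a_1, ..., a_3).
a = (1, 2, -3)

Write a = (a_1, ..., a_3) in the standard basis. For each basis vector v_i, ℓ(v_i) = <v_i, a> is a linear equation in the a_j's. Collect the n equations into a matrix system V a = ℓ, where row i of V is v_i (expressed in the standard basis). Since V is invertible (lower-triangular with 1s on the diagonal, up to permutation), solve by back-substitution:
  V =
[[1, 1, 1],
 [1, 0, 0],
 [1, 1, 0]]
  V a = (0, 1, 3)
Solving gives a = (1, 2, -3).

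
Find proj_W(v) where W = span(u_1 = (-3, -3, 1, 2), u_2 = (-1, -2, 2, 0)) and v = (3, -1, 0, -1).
proj_W(v) = (59/43, 53/86, 69/86, -61/43)

Set up U = [u_1 | ... | u_2] ∈ R^(4×2). The projector onto W = col(U) is P = U (U^T U)^(-1) U^T.
Compute U^T U =
  [23, 11]
  [11, 9],
and U^T v = (-8, -1).
Solve U^T U · c = U^T v for the coefficients: c = (-61/86, 65/86). The projection is proj_W(v) = U c.
Check: (v - proj_W(v)) · u_1 = 0  (should be 0).
Check: (v - proj_W(v)) · u_2 = 0  (should be 0).
Result: proj_W(v) = (59/43, 53/86, 69/86, -61/43).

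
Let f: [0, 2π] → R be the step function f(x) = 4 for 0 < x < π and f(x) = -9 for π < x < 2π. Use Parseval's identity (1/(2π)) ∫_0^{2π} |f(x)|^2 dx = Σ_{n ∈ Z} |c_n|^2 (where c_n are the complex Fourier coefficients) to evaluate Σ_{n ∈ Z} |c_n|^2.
Σ |c_n|^2 = 97/2

Parseval equates the L^2 energy of f (normalised by 1/(2π)) with the ℓ^2 sum of its Fourier coefficients: (1/(2π)) ∫_0^{2π} |f|^2 = Σ |c_n|^2.
Compute the left side: (1/(2π)) [∫_0^π 4^2 dx + ∫_π^{2π} (-9)^2 dx] = (1/(2π)) · (16π + 81π) = (16 + 81)/2 = 97/2.
So Σ_{n ∈ Z} |c_n|^2 = 97/2.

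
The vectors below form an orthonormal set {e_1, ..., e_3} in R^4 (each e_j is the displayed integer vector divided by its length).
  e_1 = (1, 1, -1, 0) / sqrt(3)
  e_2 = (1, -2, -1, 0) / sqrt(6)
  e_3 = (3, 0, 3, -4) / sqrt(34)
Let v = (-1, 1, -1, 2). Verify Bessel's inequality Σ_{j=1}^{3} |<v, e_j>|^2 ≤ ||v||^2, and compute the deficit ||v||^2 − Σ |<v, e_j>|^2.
Σ |<v, e_j>|^2 = 115/17; ||v||^2 = 7; deficit = 4/17

Write each e_j = u_j / sqrt(<u_j, u_j>) where u_j is the displayed integer vector. Then <v, e_j> = <v, u_j> / sqrt(<u_j, u_j>), so |<v, e_j>|^2 = <v, u_j>^2 / <u_j, u_j>.
Coefficients: <v, e_1> = 1/sqrt(3), <v, e_2> = -2/sqrt(6), <v, e_3> = -14/sqrt(34).
Square and sum: Σ |<v, e_j>|^2 = 115/17.
Compute ||v||^2 = v·v = 7.
Deficit = 7 − 115/17 = 4/17 ≥ 0, confirming Bessel's inequality. (The deficit equals ||v − Σ <v,e_j> e_j||^2, the squared distance from v to span{e_j}.)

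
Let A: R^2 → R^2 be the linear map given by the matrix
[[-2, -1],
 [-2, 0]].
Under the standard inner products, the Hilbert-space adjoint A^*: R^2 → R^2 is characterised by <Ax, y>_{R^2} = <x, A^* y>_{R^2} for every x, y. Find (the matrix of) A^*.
A^* = A^T =
[[-2, -2],
 [-1, 0]]

For real matrices with standard dot products, the defining identity <Ax, y> = <x, A^* y> gives (Ax)^T y = x^T (A^*) y, i.e. x^T A^T y = x^T (A^*) y. Since this holds for all x, y, we must have A^* = A^T. Therefore
A^* =
[[-2, -2],
 [-1, 0]].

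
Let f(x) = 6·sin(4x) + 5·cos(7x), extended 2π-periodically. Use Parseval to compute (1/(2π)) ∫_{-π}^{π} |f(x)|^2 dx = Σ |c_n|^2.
Σ |c_n|^2 = 61/2

Expand |f|^2 and use orthogonality of {sin(nx), cos(mx)} on [-π, π]:
  ∫_{-π}^{π} sin(nx)^2 dx = π, ∫ cos(mx)^2 dx = π, and cross terms integrate to 0.
So ∫_{-π}^{π} f(x)^2 dx = 6^2 · π + 5^2 · π = (36 + 25)π.
Divide by 2π: (36 + 25)/2 = 61/2.
By Parseval, this equals Σ |c_n|^2.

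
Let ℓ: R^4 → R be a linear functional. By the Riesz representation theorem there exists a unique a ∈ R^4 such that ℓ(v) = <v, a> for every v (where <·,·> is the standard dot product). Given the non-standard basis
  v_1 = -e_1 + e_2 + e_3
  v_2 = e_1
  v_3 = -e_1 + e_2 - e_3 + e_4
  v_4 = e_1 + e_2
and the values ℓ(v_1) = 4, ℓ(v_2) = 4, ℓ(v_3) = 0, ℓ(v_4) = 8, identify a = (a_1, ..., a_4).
a = (4, 4, 4, 4)

Write a = (a_1, ..., a_4) in the standard basis. For each basis vector v_i, ℓ(v_i) = <v_i, a> is a linear equation in the a_j's. Collect the n equations into a matrix system V a = ℓ, where row i of V is v_i (expressed in the standard basis). Since V is invertible (lower-triangular with 1s on the diagonal, up to permutation), solve by back-substitution:
  V =
[[-1, 1, 1, 0],
 [1, 0, 0, 0],
 [-1, 1, -1, 1],
 [1, 1, 0, 0]]
  V a = (4, 4, 0, 8)
Solving gives a = (4, 4, 4, 4).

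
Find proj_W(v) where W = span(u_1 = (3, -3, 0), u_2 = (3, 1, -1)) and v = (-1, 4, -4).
proj_W(v) = (-5/18, 85/18, -10/9)

Set up U = [u_1 | ... | u_2] ∈ R^(3×2). The projector onto W = col(U) is P = U (U^T U)^(-1) U^T.
Compute U^T U =
  [18, 6]
  [6, 11],
and U^T v = (-15, 5).
Solve U^T U · c = U^T v for the coefficients: c = (-65/54, 10/9). The projection is proj_W(v) = U c.
Check: (v - proj_W(v)) · u_1 = 0  (should be 0).
Check: (v - proj_W(v)) · u_2 = 0  (should be 0).
Result: proj_W(v) = (-5/18, 85/18, -10/9).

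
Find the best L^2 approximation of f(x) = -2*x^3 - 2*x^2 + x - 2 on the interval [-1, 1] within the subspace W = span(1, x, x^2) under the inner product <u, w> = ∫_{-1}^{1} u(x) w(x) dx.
g(x) = -2*x^2 - x/5 - 2

The best approximation g ∈ W is the orthogonal projection of f onto W. Writing g = a_0 + a_1 x + a_2 x^2, the coefficients solve the normal equations G · a = b where
  G_{ij} = <φ_i, φ_j> and b_i = <f, φ_i>, with φ_0 = 1, φ_1 = x, φ_2 = x^2.
G =
  [2, 0, 2/3]
  [0, 2/3, 0]
  [2/3, 0, 2/5],
b = (-16/3, -2/15, -32/15).
Solving gives a_0 = -2, a_1 = -1/5, a_2 = -2, so
  g(x) = -2*x^2 - x/5 - 2.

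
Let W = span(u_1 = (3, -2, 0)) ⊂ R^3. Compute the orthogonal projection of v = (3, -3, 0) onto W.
proj_W(v) = (45/13, -30/13, 0)

Set up U = [u_1 | ... | u_1] ∈ R^(3×1). The projector onto W = col(U) is P = U (U^T U)^(-1) U^T.
Compute U^T U =
  [13],
and U^T v = (15).
Solve U^T U · c = U^T v for the coefficients: c = (15/13). The projection is proj_W(v) = U c.
Check: (v - proj_W(v)) · u_1 = 0  (should be 0).
Result: proj_W(v) = (45/13, -30/13, 0).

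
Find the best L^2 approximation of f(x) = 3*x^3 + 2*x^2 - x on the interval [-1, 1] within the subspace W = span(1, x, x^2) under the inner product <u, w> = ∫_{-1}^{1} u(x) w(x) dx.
g(x) = 2*x^2 + 4*x/5

The best approximation g ∈ W is the orthogonal projection of f onto W. Writing g = a_0 + a_1 x + a_2 x^2, the coefficients solve the normal equations G · a = b where
  G_{ij} = <φ_i, φ_j> and b_i = <f, φ_i>, with φ_0 = 1, φ_1 = x, φ_2 = x^2.
G =
  [2, 0, 2/3]
  [0, 2/3, 0]
  [2/3, 0, 2/5],
b = (4/3, 8/15, 4/5).
Solving gives a_0 = 0, a_1 = 4/5, a_2 = 2, so
  g(x) = 2*x^2 + 4*x/5.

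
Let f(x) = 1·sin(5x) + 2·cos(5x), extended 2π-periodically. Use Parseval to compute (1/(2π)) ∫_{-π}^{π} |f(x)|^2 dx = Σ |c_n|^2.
Σ |c_n|^2 = 5/2

Expand |f|^2 and use orthogonality of {sin(nx), cos(mx)} on [-π, π]:
  ∫_{-π}^{π} sin(nx)^2 dx = π, ∫ cos(mx)^2 dx = π, and cross terms integrate to 0.
So ∫_{-π}^{π} f(x)^2 dx = 1^2 · π + 2^2 · π = (1 + 4)π.
Divide by 2π: (1 + 4)/2 = 5/2.
By Parseval, this equals Σ |c_n|^2.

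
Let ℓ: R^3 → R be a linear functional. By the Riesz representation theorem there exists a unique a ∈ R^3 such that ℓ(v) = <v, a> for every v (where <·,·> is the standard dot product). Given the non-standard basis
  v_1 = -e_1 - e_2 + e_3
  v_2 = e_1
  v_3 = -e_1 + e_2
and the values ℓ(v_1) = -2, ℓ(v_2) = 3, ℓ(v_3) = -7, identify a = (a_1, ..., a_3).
a = (3, -4, -3)

Write a = (a_1, ..., a_3) in the standard basis. For each basis vector v_i, ℓ(v_i) = <v_i, a> is a linear equation in the a_j's. Collect the n equations into a matrix system V a = ℓ, where row i of V is v_i (expressed in the standard basis). Since V is invertible (lower-triangular with 1s on the diagonal, up to permutation), solve by back-substitution:
  V =
[[-1, -1, 1],
 [1, 0, 0],
 [-1, 1, 0]]
  V a = (-2, 3, -7)
Solving gives a = (3, -4, -3).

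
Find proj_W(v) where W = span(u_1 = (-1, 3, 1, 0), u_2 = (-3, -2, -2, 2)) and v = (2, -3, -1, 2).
proj_W(v) = (102/103, -339/103, -117/103, 6/103)

Set up U = [u_1 | ... | u_2] ∈ R^(4×2). The projector onto W = col(U) is P = U (U^T U)^(-1) U^T.
Compute U^T U =
  [11, -5]
  [-5, 21],
and U^T v = (-12, 6).
Solve U^T U · c = U^T v for the coefficients: c = (-111/103, 3/103). The projection is proj_W(v) = U c.
Check: (v - proj_W(v)) · u_1 = 0  (should be 0).
Check: (v - proj_W(v)) · u_2 = 0  (should be 0).
Result: proj_W(v) = (102/103, -339/103, -117/103, 6/103).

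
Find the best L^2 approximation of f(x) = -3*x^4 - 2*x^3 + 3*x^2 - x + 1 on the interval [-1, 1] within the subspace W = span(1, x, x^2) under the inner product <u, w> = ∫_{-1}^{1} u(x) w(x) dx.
g(x) = 3*x^2/7 - 11*x/5 + 44/35

The best approximation g ∈ W is the orthogonal projection of f onto W. Writing g = a_0 + a_1 x + a_2 x^2, the coefficients solve the normal equations G · a = b where
  G_{ij} = <φ_i, φ_j> and b_i = <f, φ_i>, with φ_0 = 1, φ_1 = x, φ_2 = x^2.
G =
  [2, 0, 2/3]
  [0, 2/3, 0]
  [2/3, 0, 2/5],
b = (14/5, -22/15, 106/105).
Solving gives a_0 = 44/35, a_1 = -11/5, a_2 = 3/7, so
  g(x) = 3*x^2/7 - 11*x/5 + 44/35.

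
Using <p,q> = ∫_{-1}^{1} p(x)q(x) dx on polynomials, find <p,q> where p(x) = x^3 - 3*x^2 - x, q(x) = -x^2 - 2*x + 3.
<p,q> = -64/15

Expand the product: p(x)·q(x) = -x^5 + x^4 + 10*x^3 - 7*x^2 - 3*x.
∫_{-1}^{1} of each monomial x^k gives [2/(k+1) if k even, 0 if k odd]. Integrating term-by-term (or equivalently evaluating the antiderivative F(x) = -x^6/6 + x^5/5 + 5*x^4/2 - 7*x^3/3 - 3*x^2/2 at the endpoints):
  F(1) − F(−1) = -13/10 − (89/30) = -64/15.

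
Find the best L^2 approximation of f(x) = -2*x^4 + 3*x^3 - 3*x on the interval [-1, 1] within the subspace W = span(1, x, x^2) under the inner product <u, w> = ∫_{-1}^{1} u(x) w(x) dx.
g(x) = -12*x^2/7 - 6*x/5 + 6/35

The best approximation g ∈ W is the orthogonal projection of f onto W. Writing g = a_0 + a_1 x + a_2 x^2, the coefficients solve the normal equations G · a = b where
  G_{ij} = <φ_i, φ_j> and b_i = <f, φ_i>, with φ_0 = 1, φ_1 = x, φ_2 = x^2.
G =
  [2, 0, 2/3]
  [0, 2/3, 0]
  [2/3, 0, 2/5],
b = (-4/5, -4/5, -4/7).
Solving gives a_0 = 6/35, a_1 = -6/5, a_2 = -12/7, so
  g(x) = -12*x^2/7 - 6*x/5 + 6/35.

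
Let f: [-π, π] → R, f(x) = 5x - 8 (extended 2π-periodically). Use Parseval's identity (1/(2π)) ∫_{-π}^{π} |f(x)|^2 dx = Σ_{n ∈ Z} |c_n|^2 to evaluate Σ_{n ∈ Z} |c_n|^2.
Σ |c_n|^2 = 25π^2/3 + 64

Expand and integrate term by term over [-π, π]:
  ∫ (5x)^2 dx = 25·(2π^3/3); ∫ 2·5·(-8)·x dx = 0 (odd integrand); ∫ (-8)^2 dx = 64·2π.
So (1/(2π)) ∫_{-π}^{π} (5x - 8)^2 dx = 25π^2/3 + 64 = 25π^2/3 + 64.
Parseval ⇒ Σ |c_n|^2 = 25π^2/3 + 64.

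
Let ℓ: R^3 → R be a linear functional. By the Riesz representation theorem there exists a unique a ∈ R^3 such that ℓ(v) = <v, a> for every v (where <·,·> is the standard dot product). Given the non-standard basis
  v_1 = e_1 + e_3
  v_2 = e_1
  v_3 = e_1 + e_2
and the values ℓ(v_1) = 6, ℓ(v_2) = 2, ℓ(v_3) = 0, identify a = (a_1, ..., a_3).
a = (2, -2, 4)

Write a = (a_1, ..., a_3) in the standard basis. For each basis vector v_i, ℓ(v_i) = <v_i, a> is a linear equation in the a_j's. Collect the n equations into a matrix system V a = ℓ, where row i of V is v_i (expressed in the standard basis). Since V is invertible (lower-triangular with 1s on the diagonal, up to permutation), solve by back-substitution:
  V =
[[1, 0, 1],
 [1, 0, 0],
 [1, 1, 0]]
  V a = (6, 2, 0)
Solving gives a = (2, -2, 4).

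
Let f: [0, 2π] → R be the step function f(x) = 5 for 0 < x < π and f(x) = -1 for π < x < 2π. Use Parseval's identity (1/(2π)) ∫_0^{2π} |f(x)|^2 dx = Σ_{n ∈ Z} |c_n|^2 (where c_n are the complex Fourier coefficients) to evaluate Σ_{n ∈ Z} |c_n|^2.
Σ |c_n|^2 = 13

Parseval equates the L^2 energy of f (normalised by 1/(2π)) with the ℓ^2 sum of its Fourier coefficients: (1/(2π)) ∫_0^{2π} |f|^2 = Σ |c_n|^2.
Compute the left side: (1/(2π)) [∫_0^π 5^2 dx + ∫_π^{2π} (-1)^2 dx] = (1/(2π)) · (25π + 1π) = (25 + 1)/2 = 13.
So Σ_{n ∈ Z} |c_n|^2 = 13.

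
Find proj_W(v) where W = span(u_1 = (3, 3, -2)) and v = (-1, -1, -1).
proj_W(v) = (-6/11, -6/11, 4/11)

Set up U = [u_1 | ... | u_1] ∈ R^(3×1). The projector onto W = col(U) is P = U (U^T U)^(-1) U^T.
Compute U^T U =
  [22],
and U^T v = (-4).
Solve U^T U · c = U^T v for the coefficients: c = (-2/11). The projection is proj_W(v) = U c.
Check: (v - proj_W(v)) · u_1 = 0  (should be 0).
Result: proj_W(v) = (-6/11, -6/11, 4/11).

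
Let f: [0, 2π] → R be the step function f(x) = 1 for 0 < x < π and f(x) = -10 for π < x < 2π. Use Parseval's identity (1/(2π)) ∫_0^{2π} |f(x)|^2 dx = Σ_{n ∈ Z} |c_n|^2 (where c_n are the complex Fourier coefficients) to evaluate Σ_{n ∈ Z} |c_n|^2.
Σ |c_n|^2 = 101/2

Parseval equates the L^2 energy of f (normalised by 1/(2π)) with the ℓ^2 sum of its Fourier coefficients: (1/(2π)) ∫_0^{2π} |f|^2 = Σ |c_n|^2.
Compute the left side: (1/(2π)) [∫_0^π 1^2 dx + ∫_π^{2π} (-10)^2 dx] = (1/(2π)) · (1π + 100π) = (1 + 100)/2 = 101/2.
So Σ_{n ∈ Z} |c_n|^2 = 101/2.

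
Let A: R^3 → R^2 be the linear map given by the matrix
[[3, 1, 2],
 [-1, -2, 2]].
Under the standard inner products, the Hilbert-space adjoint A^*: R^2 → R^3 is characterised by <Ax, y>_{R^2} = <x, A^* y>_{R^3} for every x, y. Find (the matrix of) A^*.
A^* = A^T =
[[3, -1],
 [1, -2],
 [2, 2]]

For real matrices with standard dot products, the defining identity <Ax, y> = <x, A^* y> gives (Ax)^T y = x^T (A^*) y, i.e. x^T A^T y = x^T (A^*) y. Since this holds for all x, y, we must have A^* = A^T. Therefore
A^* =
[[3, -1],
 [1, -2],
 [2, 2]].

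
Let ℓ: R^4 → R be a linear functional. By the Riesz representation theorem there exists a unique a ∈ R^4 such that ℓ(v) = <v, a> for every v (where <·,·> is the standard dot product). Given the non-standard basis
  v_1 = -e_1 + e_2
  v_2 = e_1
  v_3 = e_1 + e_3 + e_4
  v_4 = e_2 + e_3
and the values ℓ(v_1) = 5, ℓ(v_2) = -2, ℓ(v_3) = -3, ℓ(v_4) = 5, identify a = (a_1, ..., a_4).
a = (-2, 3, 2, -3)

Write a = (a_1, ..., a_4) in the standard basis. For each basis vector v_i, ℓ(v_i) = <v_i, a> is a linear equation in the a_j's. Collect the n equations into a matrix system V a = ℓ, where row i of V is v_i (expressed in the standard basis). Since V is invertible (lower-triangular with 1s on the diagonal, up to permutation), solve by back-substitution:
  V =
[[-1, 1, 0, 0],
 [1, 0, 0, 0],
 [1, 0, 1, 1],
 [0, 1, 1, 0]]
  V a = (5, -2, -3, 5)
Solving gives a = (-2, 3, 2, -3).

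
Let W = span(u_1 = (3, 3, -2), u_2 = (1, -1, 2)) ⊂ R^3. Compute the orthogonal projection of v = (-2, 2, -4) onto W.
proj_W(v) = (-2, 2, -4)

Set up U = [u_1 | ... | u_2] ∈ R^(3×2). The projector onto W = col(U) is P = U (U^T U)^(-1) U^T.
Compute U^T U =
  [22, -4]
  [-4, 6],
and U^T v = (8, -12).
Solve U^T U · c = U^T v for the coefficients: c = (0, -2). The projection is proj_W(v) = U c.
Check: (v - proj_W(v)) · u_1 = 0  (should be 0).
Check: (v - proj_W(v)) · u_2 = 0  (should be 0).
Result: proj_W(v) = (-2, 2, -4).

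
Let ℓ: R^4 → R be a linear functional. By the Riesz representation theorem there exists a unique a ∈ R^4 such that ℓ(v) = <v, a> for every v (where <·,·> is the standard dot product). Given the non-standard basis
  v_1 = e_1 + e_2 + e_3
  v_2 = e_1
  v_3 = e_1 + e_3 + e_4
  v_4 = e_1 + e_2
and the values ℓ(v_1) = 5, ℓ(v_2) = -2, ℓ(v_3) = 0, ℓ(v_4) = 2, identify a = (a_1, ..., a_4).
a = (-2, 4, 3, -1)

Write a = (a_1, ..., a_4) in the standard basis. For each basis vector v_i, ℓ(v_i) = <v_i, a> is a linear equation in the a_j's. Collect the n equations into a matrix system V a = ℓ, where row i of V is v_i (expressed in the standard basis). Since V is invertible (lower-triangular with 1s on the diagonal, up to permutation), solve by back-substitution:
  V =
[[1, 1, 1, 0],
 [1, 0, 0, 0],
 [1, 0, 1, 1],
 [1, 1, 0, 0]]
  V a = (5, -2, 0, 2)
Solving gives a = (-2, 4, 3, -1).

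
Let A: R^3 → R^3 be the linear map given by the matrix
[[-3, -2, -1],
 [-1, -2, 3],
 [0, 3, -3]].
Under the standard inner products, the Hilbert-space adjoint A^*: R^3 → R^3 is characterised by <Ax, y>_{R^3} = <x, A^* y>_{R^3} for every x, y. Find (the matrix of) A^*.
A^* = A^T =
[[-3, -1, 0],
 [-2, -2, 3],
 [-1, 3, -3]]

For real matrices with standard dot products, the defining identity <Ax, y> = <x, A^* y> gives (Ax)^T y = x^T (A^*) y, i.e. x^T A^T y = x^T (A^*) y. Since this holds for all x, y, we must have A^* = A^T. Therefore
A^* =
[[-3, -1, 0],
 [-2, -2, 3],
 [-1, 3, -3]].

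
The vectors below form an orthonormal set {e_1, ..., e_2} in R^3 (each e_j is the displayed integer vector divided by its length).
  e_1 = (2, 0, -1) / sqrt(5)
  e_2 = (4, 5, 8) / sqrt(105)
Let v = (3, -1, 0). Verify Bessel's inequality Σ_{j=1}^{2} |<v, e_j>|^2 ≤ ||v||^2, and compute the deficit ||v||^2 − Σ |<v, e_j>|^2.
Σ |<v, e_j>|^2 = 23/3; ||v||^2 = 10; deficit = 7/3

Write each e_j = u_j / sqrt(<u_j, u_j>) where u_j is the displayed integer vector. Then <v, e_j> = <v, u_j> / sqrt(<u_j, u_j>), so |<v, e_j>|^2 = <v, u_j>^2 / <u_j, u_j>.
Coefficients: <v, e_1> = 6/sqrt(5), <v, e_2> = 7/sqrt(105).
Square and sum: Σ |<v, e_j>|^2 = 23/3.
Compute ||v||^2 = v·v = 10.
Deficit = 10 − 23/3 = 7/3 ≥ 0, confirming Bessel's inequality. (The deficit equals ||v − Σ <v,e_j> e_j||^2, the squared distance from v to span{e_j}.)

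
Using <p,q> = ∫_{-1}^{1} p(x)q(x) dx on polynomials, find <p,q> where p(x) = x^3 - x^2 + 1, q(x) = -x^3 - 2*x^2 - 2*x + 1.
<p,q> = -2/7

Expand the product: p(x)·q(x) = -x^6 - x^5 + 2*x^3 - 3*x^2 - 2*x + 1.
∫_{-1}^{1} of each monomial x^k gives [2/(k+1) if k even, 0 if k odd]. Integrating term-by-term (or equivalently evaluating the antiderivative F(x) = -x^7/7 - x^6/6 + x^4/2 - x^3 - x^2 + x at the endpoints):
  F(1) − F(−1) = -17/21 − (-11/21) = -2/7.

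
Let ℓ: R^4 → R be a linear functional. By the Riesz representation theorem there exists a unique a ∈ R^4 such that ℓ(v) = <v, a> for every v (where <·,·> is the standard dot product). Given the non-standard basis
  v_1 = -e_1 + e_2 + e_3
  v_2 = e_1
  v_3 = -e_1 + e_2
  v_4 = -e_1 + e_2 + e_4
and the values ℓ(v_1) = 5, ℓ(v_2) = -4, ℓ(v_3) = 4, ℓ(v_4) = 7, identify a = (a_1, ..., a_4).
a = (-4, 0, 1, 3)

Write a = (a_1, ..., a_4) in the standard basis. For each basis vector v_i, ℓ(v_i) = <v_i, a> is a linear equation in the a_j's. Collect the n equations into a matrix system V a = ℓ, where row i of V is v_i (expressed in the standard basis). Since V is invertible (lower-triangular with 1s on the diagonal, up to permutation), solve by back-substitution:
  V =
[[-1, 1, 1, 0],
 [1, 0, 0, 0],
 [-1, 1, 0, 0],
 [-1, 1, 0, 1]]
  V a = (5, -4, 4, 7)
Solving gives a = (-4, 0, 1, 3).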